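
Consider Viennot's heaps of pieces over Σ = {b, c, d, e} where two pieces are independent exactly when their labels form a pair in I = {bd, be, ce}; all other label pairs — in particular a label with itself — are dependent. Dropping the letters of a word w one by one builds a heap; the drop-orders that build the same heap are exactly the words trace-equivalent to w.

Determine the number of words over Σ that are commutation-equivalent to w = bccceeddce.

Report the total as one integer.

30

piece 0:b — minimal
piece 1:c rests on {0:b}
piece 2:c rests on {1:c}
piece 3:c rests on {2:c}
piece 4:e — minimal
piece 5:e rests on {4:e}
piece 6:d rests on {3:c, 5:e}
piece 7:d rests on {6:d}
piece 8:c rests on {7:d}
piece 9:e rests on {7:d}
minimal pieces: {0:b, 4:e}
ways to finish when only these pieces remain (= sum over removing one remaining piece with nothing left below it):
  1 left: {8}→1  {9}→1
  2 left: {8,9}→2
  3 left: {7,8,9}→2
  4 left: {6,7,8,9}→2
  5 left: {3,6,7,8,9}→2  {5,6,7,8,9}→2
  6 left: {2,3,6,7,8,9}→2  {3,5,6,7,8,9}→4  {4,5,6,7,8,9}→2
  7 left: {1,2,3,6,7,8,9}→2  {2,3,5,6,7,8,9}→6  {3,4,5,6,7,8,9}→6
  8 left: {0,1,2,3,6,7,8,9}→2  {1,2,3,5,6,7,8,9}→8  {2,3,4,5,6,7,8,9}→12
  placing 0:b first → 20 extensions
  placing 4:e first → 10 extensions
total linear extensions = 30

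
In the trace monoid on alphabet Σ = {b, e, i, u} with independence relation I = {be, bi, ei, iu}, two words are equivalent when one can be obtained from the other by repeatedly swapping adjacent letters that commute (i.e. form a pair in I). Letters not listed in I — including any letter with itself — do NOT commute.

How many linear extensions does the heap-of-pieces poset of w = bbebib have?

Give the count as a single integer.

0(b) covers ∅
1(b) covers 0:b
2(e) covers ∅
3(b) covers 1:b
4(i) covers ∅
5(b) covers 3:b
floor of heap: 0:b, 2:e, 4:i
completions by unplaced set U, small U first (add the entries for U minus each lowest piece of U):
  |U|=1: {2}:1  {4}:1  {5}:1
  |U|=2: {2,4}:2  {2,5}:2  {3,5}:1  {4,5}:2
  |U|=3: {1,3,5}:1  {2,3,5}:3  {2,4,5}:6  {3,4,5}:3
  |U|=4: {0,1,3,5}:1  {1,2,3,5}:4  {1,3,4,5}:4  {2,3,4,5}:12
  start at 0(b): 20
  start at 2(e): 5
  start at 4(i): 5
sum over floor = 30

30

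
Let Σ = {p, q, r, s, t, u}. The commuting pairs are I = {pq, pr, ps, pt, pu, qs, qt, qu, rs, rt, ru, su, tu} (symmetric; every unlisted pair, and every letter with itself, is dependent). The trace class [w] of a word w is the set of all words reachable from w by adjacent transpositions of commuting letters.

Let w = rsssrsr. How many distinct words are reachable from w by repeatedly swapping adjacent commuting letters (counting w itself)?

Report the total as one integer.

35

0(r) covers ∅
1(s) covers ∅
2(s) covers 1:s
3(s) covers 2:s
4(r) covers 0:r
5(s) covers 3:s
6(r) covers 4:r
floor of heap: 0:r, 1:s
completions by unplaced set U, small U first (add the entries for U minus each lowest piece of U):
  |U|=1: {5}:1  {6}:1
  |U|=2: {3,5}:1  {4,6}:1  {5,6}:2
  |U|=3: {0,4,6}:1  {2,3,5}:1  {3,5,6}:3  {4,5,6}:3
  |U|=4: {0,4,5,6}:4  {1,2,3,5}:1  {2,3,5,6}:4  {3,4,5,6}:6
  |U|=5: {0,3,4,5,6}:10  {1,2,3,5,6}:5  {2,3,4,5,6}:10
  start at 0(r): 15
  start at 1(s): 20
sum over floor = 35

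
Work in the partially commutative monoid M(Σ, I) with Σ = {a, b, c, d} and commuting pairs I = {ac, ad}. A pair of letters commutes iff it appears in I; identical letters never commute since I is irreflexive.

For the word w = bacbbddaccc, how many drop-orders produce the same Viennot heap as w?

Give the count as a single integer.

piece 0:b — minimal
piece 1:a rests on {0:b}
piece 2:c rests on {0:b}
piece 3:b rests on {1:a, 2:c}
piece 4:b rests on {3:b}
piece 5:d rests on {4:b}
piece 6:d rests on {5:d}
piece 7:a rests on {4:b}
piece 8:c rests on {6:d}
piece 9:c rests on {8:c}
piece 10:c rests on {9:c}
minimal pieces: {0:b}
ways to finish when only these pieces remain (= sum over removing one remaining piece with nothing left below it):
  1 left: {7}→1  {10}→1
  2 left: {7,10}→2  {9,10}→1
  3 left: {7,9,10}→3  {8,9,10}→1
  4 left: {6,8,9,10}→1  {7,8,9,10}→4
  5 left: {5,6,8,9,10}→1  {6,7,8,9,10}→5
  6 left: {5,6,7,8,9,10}→6
  7 left: {4,5,6,7,8,9,10}→6
  8 left: {3,4,5,6,7,8,9,10}→6
  9 left: {1,3,4,5,6,7,8,9,10}→6  {2,3,4,5,6,7,8,9,10}→6
  placing 0:b first → 12 extensions

12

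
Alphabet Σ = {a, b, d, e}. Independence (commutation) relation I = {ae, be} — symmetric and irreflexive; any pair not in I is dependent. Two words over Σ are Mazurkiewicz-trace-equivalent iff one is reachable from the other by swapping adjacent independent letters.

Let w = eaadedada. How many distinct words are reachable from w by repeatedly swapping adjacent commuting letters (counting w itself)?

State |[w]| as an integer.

0(e) covers ∅
1(a) covers ∅
2(a) covers 1:a
3(d) covers 0:e, 2:a
4(e) covers 3:d
5(d) covers 4:e
6(a) covers 5:d
7(d) covers 6:a
8(a) covers 7:d
floor of heap: 0:e, 1:a
completions by unplaced set U, small U first (add the entries for U minus each lowest piece of U):
  |U|=1: {8}:1
  |U|=2: {7,8}:1
  |U|=3: {6,7,8}:1
  |U|=4: {5,6,7,8}:1
  |U|=5: {4,5,6,7,8}:1
  |U|=6: {3,4,5,6,7,8}:1
  |U|=7: {0,3,4,5,6,7,8}:1  {2,3,4,5,6,7,8}:1
  start at 0(e): 1
  start at 1(a): 2
sum over floor = 3

3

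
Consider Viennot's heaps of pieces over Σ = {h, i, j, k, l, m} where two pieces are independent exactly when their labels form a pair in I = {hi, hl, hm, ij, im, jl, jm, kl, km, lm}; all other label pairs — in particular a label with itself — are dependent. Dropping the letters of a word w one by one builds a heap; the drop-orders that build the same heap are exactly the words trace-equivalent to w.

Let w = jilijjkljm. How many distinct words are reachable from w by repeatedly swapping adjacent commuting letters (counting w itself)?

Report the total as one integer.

750

drop 0:j onto floor
drop 1:i onto floor
drop 2:l onto {1:i}
drop 3:i onto {2:l}
drop 4:j onto {0:j}
drop 5:j onto {4:j}
drop 6:k onto {3:i, 5:j}
drop 7:l onto {3:i}
drop 8:j onto {6:k}
drop 9:m onto floor
ground layer = {0:j, 1:i, 9:m}
drop-orders for the pieces not yet dropped (sum over which currently-grounded one goes next):
  1 to go: {7} 1  {8} 1  {9} 1
  2 to go: {6,8} 1  {7,8} 2  {7,9} 2  {8,9} 2
  3 to go: {5,6,8} 1  {6,7,8} 3  {6,8,9} 3  {7,8,9} 6
  4 to go: {3,6,7,8} 3  {4,5,6,8} 1  {5,6,7,8} 4  {5,6,8,9} 4  {6,7,8,9} 12
  5 to go: {0,4,5,6,8} 1  {2,3,6,7,8} 3  {3,5,6,7,8} 7  {3,6,7,8,9} 15  {4,5,6,7,8} 5  {4,5,6,8,9} 5  {5,6,7,8,9} 20
  6 to go: {0,4,5,6,7,8} 6  {0,4,5,6,8,9} 6  {1,2,3,6,7,8} 3  {2,3,5,6,7,8} 10  {2,3,6,7,8,9} 18  {3,4,5,6,7,8} 12  {3,5,6,7,8,9} 42  {4,5,6,7,8,9} 30
  7 to go: {0,3,4,5,6,7,8} 18  {0,4,5,6,7,8,9} 42  {1,2,3,5,6,7,8} 13  {1,2,3,6,7,8,9} 21  {2,3,4,5,6,7,8} 22  {2,3,5,6,7,8,9} 70  {3,4,5,6,7,8,9} 84
  8 to go: {0,2,3,4,5,6,7,8} 40  {0,3,4,5,6,7,8,9} 144  {1,2,3,4,5,6,7,8} 35  {1,2,3,5,6,7,8,9} 104  {2,3,4,5,6,7,8,9} 176
  if 0:j drops first: 315 orders
  if 1:i drops first: 360 orders
  if 9:m drops first: 75 orders
heap linearizations: 750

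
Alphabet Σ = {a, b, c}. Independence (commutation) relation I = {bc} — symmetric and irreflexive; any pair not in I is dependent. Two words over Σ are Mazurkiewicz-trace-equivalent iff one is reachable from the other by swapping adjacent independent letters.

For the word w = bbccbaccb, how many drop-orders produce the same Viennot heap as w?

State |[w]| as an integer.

30

piece 0:b — minimal
piece 1:b rests on {0:b}
piece 2:c — minimal
piece 3:c rests on {2:c}
piece 4:b rests on {1:b}
piece 5:a rests on {3:c, 4:b}
piece 6:c rests on {5:a}
piece 7:c rests on {6:c}
piece 8:b rests on {5:a}
minimal pieces: {0:b, 2:c}
ways to finish when only these pieces remain (= sum over removing one remaining piece with nothing left below it):
  1 left: {7}→1  {8}→1
  2 left: {6,7}→1  {7,8}→2
  3 left: {6,7,8}→3
  4 left: {5,6,7,8}→3
  5 left: {3,5,6,7,8}→3  {4,5,6,7,8}→3
  6 left: {1,4,5,6,7,8}→3  {2,3,5,6,7,8}→3  {3,4,5,6,7,8}→6
  7 left: {0,1,4,5,6,7,8}→3  {1,3,4,5,6,7,8}→9  {2,3,4,5,6,7,8}→9
  placing 0:b first → 18 extensions
  placing 2:c first → 12 extensions
total linear extensions = 30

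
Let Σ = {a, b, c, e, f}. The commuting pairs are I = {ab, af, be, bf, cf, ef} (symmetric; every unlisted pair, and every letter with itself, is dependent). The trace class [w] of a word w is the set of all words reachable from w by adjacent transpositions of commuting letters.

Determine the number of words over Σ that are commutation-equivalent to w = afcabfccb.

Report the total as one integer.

drop 0:a onto floor
drop 1:f onto floor
drop 2:c onto {0:a}
drop 3:a onto {2:c}
drop 4:b onto {2:c}
drop 5:f onto {1:f}
drop 6:c onto {3:a, 4:b}
drop 7:c onto {6:c}
drop 8:b onto {7:c}
ground layer = {0:a, 1:f}
drop-orders for the pieces not yet dropped (sum over which currently-grounded one goes next):
  1 to go: {5} 1  {8} 1
  2 to go: {1,5} 1  {5,8} 2  {7,8} 1
  3 to go: {1,5,8} 3  {5,7,8} 3  {6,7,8} 1
  4 to go: {1,5,7,8} 6  {3,6,7,8} 1  {4,6,7,8} 1  {5,6,7,8} 4
  5 to go: {1,5,6,7,8} 10  {3,4,6,7,8} 2  {3,5,6,7,8} 5  {4,5,6,7,8} 5
  6 to go: {1,3,5,6,7,8} 15  {1,4,5,6,7,8} 15  {2,3,4,6,7,8} 2  {3,4,5,6,7,8} 12
  7 to go: {0,2,3,4,6,7,8} 2  {1,3,4,5,6,7,8} 42  {2,3,4,5,6,7,8} 14
  if 0:a drops first: 56 orders
  if 1:f drops first: 16 orders
heap linearizations: 72

72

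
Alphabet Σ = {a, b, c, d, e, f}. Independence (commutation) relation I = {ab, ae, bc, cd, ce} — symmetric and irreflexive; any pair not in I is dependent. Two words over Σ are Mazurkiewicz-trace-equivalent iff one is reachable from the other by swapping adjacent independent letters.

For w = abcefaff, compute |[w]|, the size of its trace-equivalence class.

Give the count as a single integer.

piece 0:a — minimal
piece 1:b — minimal
piece 2:c rests on {0:a}
piece 3:e rests on {1:b}
piece 4:f rests on {2:c, 3:e}
piece 5:a rests on {4:f}
piece 6:f rests on {5:a}
piece 7:f rests on {6:f}
minimal pieces: {0:a, 1:b}
ways to finish when only these pieces remain (= sum over removing one remaining piece with nothing left below it):
  1 left: {7}→1
  2 left: {6,7}→1
  3 left: {5,6,7}→1
  4 left: {4,5,6,7}→1
  5 left: {2,4,5,6,7}→1  {3,4,5,6,7}→1
  6 left: {0,2,4,5,6,7}→1  {1,3,4,5,6,7}→1  {2,3,4,5,6,7}→2
  placing 0:a first → 3 extensions
  placing 1:b first → 3 extensions
total linear extensions = 6

6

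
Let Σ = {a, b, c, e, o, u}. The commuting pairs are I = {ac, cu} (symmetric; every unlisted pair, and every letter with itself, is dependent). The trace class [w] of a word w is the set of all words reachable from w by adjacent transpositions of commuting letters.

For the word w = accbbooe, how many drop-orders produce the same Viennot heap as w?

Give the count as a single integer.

3

drop 0:a onto floor
drop 1:c onto floor
drop 2:c onto {1:c}
drop 3:b onto {0:a, 2:c}
drop 4:b onto {3:b}
drop 5:o onto {4:b}
drop 6:o onto {5:o}
drop 7:e onto {6:o}
ground layer = {0:a, 1:c}
drop-orders for the pieces not yet dropped (sum over which currently-grounded one goes next):
  1 to go: {7} 1
  2 to go: {6,7} 1
  3 to go: {5,6,7} 1
  4 to go: {4,5,6,7} 1
  5 to go: {3,4,5,6,7} 1
  6 to go: {0,3,4,5,6,7} 1  {2,3,4,5,6,7} 1
  if 0:a drops first: 1 orders
  if 1:c drops first: 2 orders
heap linearizations: 3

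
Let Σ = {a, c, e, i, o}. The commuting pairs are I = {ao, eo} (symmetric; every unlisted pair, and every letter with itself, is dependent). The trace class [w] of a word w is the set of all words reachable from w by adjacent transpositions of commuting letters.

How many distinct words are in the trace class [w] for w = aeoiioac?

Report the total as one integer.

6

drop 0:a onto floor
drop 1:e onto {0:a}
drop 2:o onto floor
drop 3:i onto {1:e, 2:o}
drop 4:i onto {3:i}
drop 5:o onto {4:i}
drop 6:a onto {4:i}
drop 7:c onto {5:o, 6:a}
ground layer = {0:a, 2:o}
drop-orders for the pieces not yet dropped (sum over which currently-grounded one goes next):
  1 to go: {7} 1
  2 to go: {5,7} 1  {6,7} 1
  3 to go: {5,6,7} 2
  4 to go: {4,5,6,7} 2
  5 to go: {3,4,5,6,7} 2
  6 to go: {1,3,4,5,6,7} 2  {2,3,4,5,6,7} 2
  if 0:a drops first: 4 orders
  if 2:o drops first: 2 orders
heap linearizations: 6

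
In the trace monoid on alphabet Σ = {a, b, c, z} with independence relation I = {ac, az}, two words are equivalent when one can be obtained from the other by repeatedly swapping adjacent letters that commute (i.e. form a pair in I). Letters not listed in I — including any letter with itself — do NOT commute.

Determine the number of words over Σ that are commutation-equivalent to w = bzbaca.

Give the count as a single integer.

0(b) covers ∅
1(z) covers 0:b
2(b) covers 1:z
3(a) covers 2:b
4(c) covers 2:b
5(a) covers 3:a
floor of heap: 0:b
completions by unplaced set U, small U first (add the entries for U minus each lowest piece of U):
  |U|=1: {4}:1  {5}:1
  |U|=2: {3,5}:1  {4,5}:2
  |U|=3: {3,4,5}:3
  |U|=4: {2,3,4,5}:3
  start at 0(b): 3

3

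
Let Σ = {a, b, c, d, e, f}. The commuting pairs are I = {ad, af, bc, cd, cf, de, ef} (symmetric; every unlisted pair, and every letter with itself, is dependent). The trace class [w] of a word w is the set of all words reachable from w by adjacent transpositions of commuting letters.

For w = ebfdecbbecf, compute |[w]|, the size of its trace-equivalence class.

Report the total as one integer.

drop 0:e onto floor
drop 1:b onto {0:e}
drop 2:f onto {1:b}
drop 3:d onto {2:f}
drop 4:e onto {1:b}
drop 5:c onto {4:e}
drop 6:b onto {3:d, 4:e}
drop 7:b onto {6:b}
drop 8:e onto {5:c, 7:b}
drop 9:c onto {8:e}
drop 10:f onto {7:b}
ground layer = {0:e}
drop-orders for the pieces not yet dropped (sum over which currently-grounded one goes next):
  1 to go: {9} 1  {10} 1
  2 to go: {8,9} 1  {9,10} 2
  3 to go: {5,8,9} 1  {8,9,10} 3
  4 to go: {5,8,9,10} 4  {7,8,9,10} 3
  5 to go: {5,7,8,9,10} 7  {6,7,8,9,10} 3
  6 to go: {3,6,7,8,9,10} 3  {5,6,7,8,9,10} 10
  7 to go: {2,3,6,7,8,9,10} 3  {3,5,6,7,8,9,10} 13  {4,5,6,7,8,9,10} 10
  8 to go: {2,3,5,6,7,8,9,10} 16  {3,4,5,6,7,8,9,10} 23
  9 to go: {2,3,4,5,6,7,8,9,10} 39
  if 0:e drops first: 39 orders

39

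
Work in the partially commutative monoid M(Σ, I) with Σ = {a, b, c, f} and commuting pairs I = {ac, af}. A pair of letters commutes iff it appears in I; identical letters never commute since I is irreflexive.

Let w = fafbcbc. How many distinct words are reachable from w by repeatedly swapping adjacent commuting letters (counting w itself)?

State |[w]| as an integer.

drop 0:f onto floor
drop 1:a onto floor
drop 2:f onto {0:f}
drop 3:b onto {1:a, 2:f}
drop 4:c onto {3:b}
drop 5:b onto {4:c}
drop 6:c onto {5:b}
ground layer = {0:f, 1:a}
drop-orders for the pieces not yet dropped (sum over which currently-grounded one goes next):
  1 to go: {6} 1
  2 to go: {5,6} 1
  3 to go: {4,5,6} 1
  4 to go: {3,4,5,6} 1
  5 to go: {1,3,4,5,6} 1  {2,3,4,5,6} 1
  if 0:f drops first: 2 orders
  if 1:a drops first: 1 orders
heap linearizations: 3

3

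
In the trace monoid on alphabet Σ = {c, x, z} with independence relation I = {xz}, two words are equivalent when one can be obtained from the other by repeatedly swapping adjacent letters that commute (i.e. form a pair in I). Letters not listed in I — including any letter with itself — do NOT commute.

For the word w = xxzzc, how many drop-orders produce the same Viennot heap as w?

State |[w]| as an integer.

6

piece 0:x — minimal
piece 1:x rests on {0:x}
piece 2:z — minimal
piece 3:z rests on {2:z}
piece 4:c rests on {1:x, 3:z}
minimal pieces: {0:x, 2:z}
ways to finish when only these pieces remain (= sum over removing one remaining piece with nothing left below it):
  1 left: {4}→1
  2 left: {1,4}→1  {3,4}→1
  3 left: {0,1,4}→1  {1,3,4}→2  {2,3,4}→1
  placing 0:x first → 3 extensions
  placing 2:z first → 3 extensions
total linear extensions = 6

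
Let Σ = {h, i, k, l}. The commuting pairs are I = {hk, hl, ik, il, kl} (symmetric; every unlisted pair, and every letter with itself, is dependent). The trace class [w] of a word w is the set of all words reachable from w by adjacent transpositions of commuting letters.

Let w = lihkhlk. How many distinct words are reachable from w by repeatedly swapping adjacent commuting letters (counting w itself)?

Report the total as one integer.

0(l) covers ∅
1(i) covers ∅
2(h) covers 1:i
3(k) covers ∅
4(h) covers 2:h
5(l) covers 0:l
6(k) covers 3:k
floor of heap: 0:l, 1:i, 3:k
completions by unplaced set U, small U first (add the entries for U minus each lowest piece of U):
  |U|=1: {4}:1  {5}:1  {6}:1
  |U|=2: {0,5}:1  {2,4}:1  {3,6}:1  {4,5}:2  {4,6}:2  {5,6}:2
  |U|=3: {0,4,5}:3  {0,5,6}:3  {1,2,4}:1  {2,4,5}:3  {2,4,6}:3  {3,4,6}:3  {3,5,6}:3  {4,5,6}:6
  |U|=4: {0,2,4,5}:6  {0,3,5,6}:6  {0,4,5,6}:12  {1,2,4,5}:4  {1,2,4,6}:4  {2,3,4,6}:6  {2,4,5,6}:12  {3,4,5,6}:12
  |U|=5: {0,1,2,4,5}:10  {0,2,4,5,6}:30  {0,3,4,5,6}:30  {1,2,3,4,6}:10  {1,2,4,5,6}:20  {2,3,4,5,6}:30
  start at 0(l): 60
  start at 1(i): 90
  start at 3(k): 60
sum over floor = 210

210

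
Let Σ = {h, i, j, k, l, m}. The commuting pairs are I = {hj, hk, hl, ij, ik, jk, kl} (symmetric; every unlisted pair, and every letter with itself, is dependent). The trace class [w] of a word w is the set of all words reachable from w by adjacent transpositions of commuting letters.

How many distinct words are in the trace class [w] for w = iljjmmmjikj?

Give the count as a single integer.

12

#0=i has no predecessor
#1=l depends on [0:i]
#2=j depends on [1:l]
#3=j depends on [2:j]
#4=m depends on [3:j]
#5=m depends on [4:m]
#6=m depends on [5:m]
#7=j depends on [6:m]
#8=i depends on [6:m]
#9=k depends on [6:m]
#10=j depends on [7:j]
sources: [0:i]
N(rest) = Σ N(rest − s) over sources s of rest; N(one piece) = 1:
  size 1 → [8]=1  [9]=1  [10]=1
  size 2 → [7,10]=1  [8,9]=2  [8,10]=2  [9,10]=2
  size 3 → [7,8,10]=3  [7,9,10]=3  [8,9,10]=6
  size 4 → [7,8,9,10]=12
  size 5 → [6,7,8,9,10]=12
  size 6 → [5,6,7,8,9,10]=12
  size 7 → [4,5,6,7,8,9,10]=12
  size 8 → [3,4,5,6,7,8,9,10]=12
  size 9 → [2,3,4,5,6,7,8,9,10]=12
  first=0(i) contributes 12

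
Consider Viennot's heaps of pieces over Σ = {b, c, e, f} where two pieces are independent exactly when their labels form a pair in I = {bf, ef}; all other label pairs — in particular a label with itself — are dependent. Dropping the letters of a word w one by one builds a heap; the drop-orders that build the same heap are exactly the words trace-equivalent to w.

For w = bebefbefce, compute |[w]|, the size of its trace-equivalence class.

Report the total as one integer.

28

piece 0:b — minimal
piece 1:e rests on {0:b}
piece 2:b rests on {1:e}
piece 3:e rests on {2:b}
piece 4:f — minimal
piece 5:b rests on {3:e}
piece 6:e rests on {5:b}
piece 7:f rests on {4:f}
piece 8:c rests on {6:e, 7:f}
piece 9:e rests on {8:c}
minimal pieces: {0:b, 4:f}
ways to finish when only these pieces remain (= sum over removing one remaining piece with nothing left below it):
  1 left: {9}→1
  2 left: {8,9}→1
  3 left: {6,8,9}→1  {7,8,9}→1
  4 left: {4,7,8,9}→1  {5,6,8,9}→1  {6,7,8,9}→2
  5 left: {3,5,6,8,9}→1  {4,6,7,8,9}→3  {5,6,7,8,9}→3
  6 left: {2,3,5,6,8,9}→1  {3,5,6,7,8,9}→4  {4,5,6,7,8,9}→6
  7 left: {1,2,3,5,6,8,9}→1  {2,3,5,6,7,8,9}→5  {3,4,5,6,7,8,9}→10
  8 left: {0,1,2,3,5,6,8,9}→1  {1,2,3,5,6,7,8,9}→6  {2,3,4,5,6,7,8,9}→15
  placing 0:b first → 21 extensions
  placing 4:f first → 7 extensions
total linear extensions = 28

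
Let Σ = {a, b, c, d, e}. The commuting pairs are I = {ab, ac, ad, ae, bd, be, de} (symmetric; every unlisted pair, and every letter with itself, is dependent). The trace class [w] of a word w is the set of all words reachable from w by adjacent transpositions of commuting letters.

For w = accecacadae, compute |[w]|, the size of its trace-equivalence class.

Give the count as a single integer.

0(a) covers ∅
1(c) covers ∅
2(c) covers 1:c
3(e) covers 2:c
4(c) covers 3:e
5(a) covers 0:a
6(c) covers 4:c
7(a) covers 5:a
8(d) covers 6:c
9(a) covers 7:a
10(e) covers 6:c
floor of heap: 0:a, 1:c
completions by unplaced set U, small U first (add the entries for U minus each lowest piece of U):
  |U|=1: {8}:1  {9}:1  {10}:1
  |U|=2: {7,9}:1  {8,9}:2  {8,10}:2  {9,10}:2
  |U|=3: {5,7,9}:1  {6,8,10}:2  {7,8,9}:3  {7,9,10}:3  {8,9,10}:6
  |U|=4: {0,5,7,9}:1  {4,6,8,10}:2  {5,7,8,9}:4  {5,7,9,10}:4  {6,8,9,10}:8  {7,8,9,10}:12
  |U|=5: {0,5,7,8,9}:5  {0,5,7,9,10}:5  {3,4,6,8,10}:2  {4,6,8,9,10}:10  {5,7,8,9,10}:20  {6,7,8,9,10}:20
  |U|=6: {0,5,7,8,9,10}:30  {2,3,4,6,8,10}:2  {3,4,6,8,9,10}:12  {4,6,7,8,9,10}:30  {5,6,7,8,9,10}:40
  |U|=7: {0,5,6,7,8,9,10}:70  {1,2,3,4,6,8,10}:2  {2,3,4,6,8,9,10}:14  {3,4,6,7,8,9,10}:42  {4,5,6,7,8,9,10}:70
  |U|=8: {0,4,5,6,7,8,9,10}:140  {1,2,3,4,6,8,9,10}:16  {2,3,4,6,7,8,9,10}:56  {3,4,5,6,7,8,9,10}:112
  |U|=9: {0,3,4,5,6,7,8,9,10}:252  {1,2,3,4,6,7,8,9,10}:72  {2,3,4,5,6,7,8,9,10}:168
  start at 0(a): 240
  start at 1(c): 420
sum over floor = 660

660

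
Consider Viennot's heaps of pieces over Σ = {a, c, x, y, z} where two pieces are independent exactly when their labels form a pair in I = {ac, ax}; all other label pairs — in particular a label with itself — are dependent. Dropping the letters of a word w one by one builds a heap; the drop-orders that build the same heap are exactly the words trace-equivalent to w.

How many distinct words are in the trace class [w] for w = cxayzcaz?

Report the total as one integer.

0(c) covers ∅
1(x) covers 0:c
2(a) covers ∅
3(y) covers 1:x, 2:a
4(z) covers 3:y
5(c) covers 4:z
6(a) covers 4:z
7(z) covers 5:c, 6:a
floor of heap: 0:c, 2:a
completions by unplaced set U, small U first (add the entries for U minus each lowest piece of U):
  |U|=1: {7}:1
  |U|=2: {5,7}:1  {6,7}:1
  |U|=3: {5,6,7}:2
  |U|=4: {4,5,6,7}:2
  |U|=5: {3,4,5,6,7}:2
  |U|=6: {1,3,4,5,6,7}:2  {2,3,4,5,6,7}:2
  start at 0(c): 4
  start at 2(a): 2
sum over floor = 6

6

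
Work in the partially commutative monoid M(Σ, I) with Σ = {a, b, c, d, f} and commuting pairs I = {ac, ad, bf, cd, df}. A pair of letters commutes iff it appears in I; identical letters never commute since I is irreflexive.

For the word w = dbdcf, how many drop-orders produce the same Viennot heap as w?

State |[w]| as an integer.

drop 0:d onto floor
drop 1:b onto {0:d}
drop 2:d onto {1:b}
drop 3:c onto {1:b}
drop 4:f onto {3:c}
ground layer = {0:d}
drop-orders for the pieces not yet dropped (sum over which currently-grounded one goes next):
  1 to go: {2} 1  {4} 1
  2 to go: {2,4} 2  {3,4} 1
  3 to go: {2,3,4} 3
  if 0:d drops first: 3 orders

3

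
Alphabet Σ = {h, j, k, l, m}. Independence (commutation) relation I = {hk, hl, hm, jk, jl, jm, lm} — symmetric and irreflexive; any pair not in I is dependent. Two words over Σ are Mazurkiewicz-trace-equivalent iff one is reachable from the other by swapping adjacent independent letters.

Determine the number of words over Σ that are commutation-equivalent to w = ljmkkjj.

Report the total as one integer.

70

drop 0:l onto floor
drop 1:j onto floor
drop 2:m onto floor
drop 3:k onto {0:l, 2:m}
drop 4:k onto {3:k}
drop 5:j onto {1:j}
drop 6:j onto {5:j}
ground layer = {0:l, 1:j, 2:m}
drop-orders for the pieces not yet dropped (sum over which currently-grounded one goes next):
  1 to go: {4} 1  {6} 1
  2 to go: {3,4} 1  {4,6} 2  {5,6} 1
  3 to go: {0,3,4} 1  {1,5,6} 1  {2,3,4} 1  {3,4,6} 3  {4,5,6} 3
  4 to go: {0,2,3,4} 2  {0,3,4,6} 4  {1,4,5,6} 4  {2,3,4,6} 4  {3,4,5,6} 6
  5 to go: {0,2,3,4,6} 10  {0,3,4,5,6} 10  {1,3,4,5,6} 10  {2,3,4,5,6} 10
  if 0:l drops first: 20 orders
  if 1:j drops first: 30 orders
  if 2:m drops first: 20 orders
heap linearizations: 70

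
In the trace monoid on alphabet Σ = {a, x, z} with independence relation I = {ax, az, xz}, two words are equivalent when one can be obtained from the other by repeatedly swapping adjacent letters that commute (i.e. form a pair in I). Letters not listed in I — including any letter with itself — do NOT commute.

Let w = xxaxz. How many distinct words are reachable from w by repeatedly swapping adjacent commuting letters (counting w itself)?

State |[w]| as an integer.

0(x) covers ∅
1(x) covers 0:x
2(a) covers ∅
3(x) covers 1:x
4(z) covers ∅
floor of heap: 0:x, 2:a, 4:z
completions by unplaced set U, small U first (add the entries for U minus each lowest piece of U):
  |U|=1: {2}:1  {3}:1  {4}:1
  |U|=2: {1,3}:1  {2,3}:2  {2,4}:2  {3,4}:2
  |U|=3: {0,1,3}:1  {1,2,3}:3  {1,3,4}:3  {2,3,4}:6
  start at 0(x): 12
  start at 2(a): 4
  start at 4(z): 4
sum over floor = 20

20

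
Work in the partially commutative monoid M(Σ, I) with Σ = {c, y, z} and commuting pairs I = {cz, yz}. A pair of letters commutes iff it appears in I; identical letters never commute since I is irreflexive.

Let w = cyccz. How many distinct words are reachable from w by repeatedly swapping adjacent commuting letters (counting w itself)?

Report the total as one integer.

5

drop 0:c onto floor
drop 1:y onto {0:c}
drop 2:c onto {1:y}
drop 3:c onto {2:c}
drop 4:z onto floor
ground layer = {0:c, 4:z}
drop-orders for the pieces not yet dropped (sum over which currently-grounded one goes next):
  1 to go: {3} 1  {4} 1
  2 to go: {2,3} 1  {3,4} 2
  3 to go: {1,2,3} 1  {2,3,4} 3
  if 0:c drops first: 4 orders
  if 4:z drops first: 1 orders
heap linearizations: 5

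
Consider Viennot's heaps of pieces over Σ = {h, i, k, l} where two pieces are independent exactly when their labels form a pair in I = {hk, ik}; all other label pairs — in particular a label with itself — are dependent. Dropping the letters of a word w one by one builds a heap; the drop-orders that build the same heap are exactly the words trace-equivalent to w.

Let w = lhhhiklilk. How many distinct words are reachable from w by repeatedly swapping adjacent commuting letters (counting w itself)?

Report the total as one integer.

5

0(l) covers ∅
1(h) covers 0:l
2(h) covers 1:h
3(h) covers 2:h
4(i) covers 3:h
5(k) covers 0:l
6(l) covers 4:i, 5:k
7(i) covers 6:l
8(l) covers 7:i
9(k) covers 8:l
floor of heap: 0:l
completions by unplaced set U, small U first (add the entries for U minus each lowest piece of U):
  |U|=1: {9}:1
  |U|=2: {8,9}:1
  |U|=3: {7,8,9}:1
  |U|=4: {6,7,8,9}:1
  |U|=5: {4,6,7,8,9}:1  {5,6,7,8,9}:1
  |U|=6: {3,4,6,7,8,9}:1  {4,5,6,7,8,9}:2
  |U|=7: {2,3,4,6,7,8,9}:1  {3,4,5,6,7,8,9}:3
  |U|=8: {1,2,3,4,6,7,8,9}:1  {2,3,4,5,6,7,8,9}:4
  start at 0(l): 5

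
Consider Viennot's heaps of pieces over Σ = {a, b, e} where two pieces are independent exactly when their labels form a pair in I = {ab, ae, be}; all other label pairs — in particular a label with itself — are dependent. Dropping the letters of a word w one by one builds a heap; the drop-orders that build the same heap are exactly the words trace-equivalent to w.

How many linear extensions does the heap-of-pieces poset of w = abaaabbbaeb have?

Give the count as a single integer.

2772

0(a) covers ∅
1(b) covers ∅
2(a) covers 0:a
3(a) covers 2:a
4(a) covers 3:a
5(b) covers 1:b
6(b) covers 5:b
7(b) covers 6:b
8(a) covers 4:a
9(e) covers ∅
10(b) covers 7:b
floor of heap: 0:a, 1:b, 9:e
completions by unplaced set U, small U first (add the entries for U minus each lowest piece of U):
  |U|=1: {8}:1  {9}:1  {10}:1
  |U|=2: {4,8}:1  {7,10}:1  {8,9}:2  {8,10}:2  {9,10}:2
  |U|=3: {3,4,8}:1  {4,8,9}:3  {4,8,10}:3  {6,7,10}:1  {7,8,10}:3  {7,9,10}:3  {8,9,10}:6
  |U|=4: {2,3,4,8}:1  {3,4,8,9}:4  {3,4,8,10}:4  {4,7,8,10}:6  {4,8,9,10}:12  {5,6,7,10}:1  {6,7,8,10}:4  {6,7,9,10}:4  {7,8,9,10}:12
  |U|=5: {0,2,3,4,8}:1  {1,5,6,7,10}:1  {2,3,4,8,9}:5  {2,3,4,8,10}:5  {3,4,7,8,10}:10  {3,4,8,9,10}:20  {4,6,7,8,10}:10  {4,7,8,9,10}:30  {5,6,7,8,10}:5  {5,6,7,9,10}:5  {6,7,8,9,10}:20
  |U|=6: {0,2,3,4,8,9}:6  {0,2,3,4,8,10}:6  {1,5,6,7,8,10}:6  {1,5,6,7,9,10}:6  {2,3,4,7,8,10}:15  {2,3,4,8,9,10}:30  {3,4,6,7,8,10}:20  {3,4,7,8,9,10}:60  {4,5,6,7,8,10}:15  {4,6,7,8,9,10}:60  {5,6,7,8,9,10}:30
  |U|=7: {0,2,3,4,7,8,10}:21  {0,2,3,4,8,9,10}:42  {1,4,5,6,7,8,10}:21  {1,5,6,7,8,9,10}:42  {2,3,4,6,7,8,10}:35  {2,3,4,7,8,9,10}:105  {3,4,5,6,7,8,10}:35  {3,4,6,7,8,9,10}:140  {4,5,6,7,8,9,10}:105
  |U|=8: {0,2,3,4,6,7,8,10}:56  {0,2,3,4,7,8,9,10}:168  {1,3,4,5,6,7,8,10}:56  {1,4,5,6,7,8,9,10}:168  {2,3,4,5,6,7,8,10}:70  {2,3,4,6,7,8,9,10}:280  {3,4,5,6,7,8,9,10}:280
  |U|=9: {0,2,3,4,5,6,7,8,10}:126  {0,2,3,4,6,7,8,9,10}:504  {1,2,3,4,5,6,7,8,10}:126  {1,3,4,5,6,7,8,9,10}:504  {2,3,4,5,6,7,8,9,10}:630
  start at 0(a): 1260
  start at 1(b): 1260
  start at 9(e): 252
sum over floor = 2772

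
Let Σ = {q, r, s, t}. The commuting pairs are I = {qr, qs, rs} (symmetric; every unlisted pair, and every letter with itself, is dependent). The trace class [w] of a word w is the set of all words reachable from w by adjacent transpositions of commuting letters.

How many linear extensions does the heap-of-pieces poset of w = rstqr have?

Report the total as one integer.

4

0(r) covers ∅
1(s) covers ∅
2(t) covers 0:r, 1:s
3(q) covers 2:t
4(r) covers 2:t
floor of heap: 0:r, 1:s
completions by unplaced set U, small U first (add the entries for U minus each lowest piece of U):
  |U|=1: {3}:1  {4}:1
  |U|=2: {3,4}:2
  |U|=3: {2,3,4}:2
  start at 0(r): 2
  start at 1(s): 2
sum over floor = 4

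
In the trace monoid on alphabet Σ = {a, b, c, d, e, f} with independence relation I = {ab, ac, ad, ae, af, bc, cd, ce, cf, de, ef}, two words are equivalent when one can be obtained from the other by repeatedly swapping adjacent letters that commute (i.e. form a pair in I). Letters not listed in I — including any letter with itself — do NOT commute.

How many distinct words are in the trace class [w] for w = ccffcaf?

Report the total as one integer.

piece 0:c — minimal
piece 1:c rests on {0:c}
piece 2:f — minimal
piece 3:f rests on {2:f}
piece 4:c rests on {1:c}
piece 5:a — minimal
piece 6:f rests on {3:f}
minimal pieces: {0:c, 2:f, 5:a}
ways to finish when only these pieces remain (= sum over removing one remaining piece with nothing left below it):
  1 left: {4}→1  {5}→1  {6}→1
  2 left: {1,4}→1  {3,6}→1  {4,5}→2  {4,6}→2  {5,6}→2
  3 left: {0,1,4}→1  {1,4,5}→3  {1,4,6}→3  {2,3,6}→1  {3,4,6}→3  {3,5,6}→3  {4,5,6}→6
  4 left: {0,1,4,5}→4  {0,1,4,6}→4  {1,3,4,6}→6  {1,4,5,6}→12  {2,3,4,6}→4  {2,3,5,6}→4  {3,4,5,6}→12
  5 left: {0,1,3,4,6}→10  {0,1,4,5,6}→20  {1,2,3,4,6}→10  {1,3,4,5,6}→30  {2,3,4,5,6}→20
  placing 0:c first → 60 extensions
  placing 2:f first → 60 extensions
  placing 5:a first → 20 extensions
total linear extensions = 140

140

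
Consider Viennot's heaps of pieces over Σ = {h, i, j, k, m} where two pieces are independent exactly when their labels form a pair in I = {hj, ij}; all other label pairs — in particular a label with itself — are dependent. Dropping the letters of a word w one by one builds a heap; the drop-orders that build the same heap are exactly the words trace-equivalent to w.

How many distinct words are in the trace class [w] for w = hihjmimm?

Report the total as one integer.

drop 0:h onto floor
drop 1:i onto {0:h}
drop 2:h onto {1:i}
drop 3:j onto floor
drop 4:m onto {2:h, 3:j}
drop 5:i onto {4:m}
drop 6:m onto {5:i}
drop 7:m onto {6:m}
ground layer = {0:h, 3:j}
drop-orders for the pieces not yet dropped (sum over which currently-grounded one goes next):
  1 to go: {7} 1
  2 to go: {6,7} 1
  3 to go: {5,6,7} 1
  4 to go: {4,5,6,7} 1
  5 to go: {2,4,5,6,7} 1  {3,4,5,6,7} 1
  6 to go: {1,2,4,5,6,7} 1  {2,3,4,5,6,7} 2
  if 0:h drops first: 3 orders
  if 3:j drops first: 1 orders
heap linearizations: 4

4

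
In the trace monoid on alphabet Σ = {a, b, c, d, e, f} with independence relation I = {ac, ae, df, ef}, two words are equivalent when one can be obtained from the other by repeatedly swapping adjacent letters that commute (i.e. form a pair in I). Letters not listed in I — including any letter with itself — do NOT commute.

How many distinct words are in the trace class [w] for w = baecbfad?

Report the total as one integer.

#0=b has no predecessor
#1=a depends on [0:b]
#2=e depends on [0:b]
#3=c depends on [2:e]
#4=b depends on [1:a, 3:c]
#5=f depends on [4:b]
#6=a depends on [5:f]
#7=d depends on [6:a]
sources: [0:b]
N(rest) = Σ N(rest − s) over sources s of rest; N(one piece) = 1:
  size 1 → [7]=1
  size 2 → [6,7]=1
  size 3 → [5,6,7]=1
  size 4 → [4,5,6,7]=1
  size 5 → [1,4,5,6,7]=1  [3,4,5,6,7]=1
  size 6 → [1,3,4,5,6,7]=2  [2,3,4,5,6,7]=1
  first=0(b) contributes 3

3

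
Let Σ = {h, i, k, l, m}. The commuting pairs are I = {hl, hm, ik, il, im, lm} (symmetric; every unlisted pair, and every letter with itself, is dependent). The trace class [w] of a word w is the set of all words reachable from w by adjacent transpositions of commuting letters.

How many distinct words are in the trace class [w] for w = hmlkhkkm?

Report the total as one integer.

0(h) covers ∅
1(m) covers ∅
2(l) covers ∅
3(k) covers 0:h, 1:m, 2:l
4(h) covers 3:k
5(k) covers 4:h
6(k) covers 5:k
7(m) covers 6:k
floor of heap: 0:h, 1:m, 2:l
completions by unplaced set U, small U first (add the entries for U minus each lowest piece of U):
  |U|=1: {7}:1
  |U|=2: {6,7}:1
  |U|=3: {5,6,7}:1
  |U|=4: {4,5,6,7}:1
  |U|=5: {3,4,5,6,7}:1
  |U|=6: {0,3,4,5,6,7}:1  {1,3,4,5,6,7}:1  {2,3,4,5,6,7}:1
  start at 0(h): 2
  start at 1(m): 2
  start at 2(l): 2
sum over floor = 6

6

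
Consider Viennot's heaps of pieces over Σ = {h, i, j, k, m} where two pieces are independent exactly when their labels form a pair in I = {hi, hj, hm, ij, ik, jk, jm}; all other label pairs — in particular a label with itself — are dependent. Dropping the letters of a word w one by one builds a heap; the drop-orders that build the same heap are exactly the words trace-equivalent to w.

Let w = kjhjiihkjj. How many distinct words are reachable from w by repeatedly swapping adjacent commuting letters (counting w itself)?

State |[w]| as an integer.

3150

0(k) covers ∅
1(j) covers ∅
2(h) covers 0:k
3(j) covers 1:j
4(i) covers ∅
5(i) covers 4:i
6(h) covers 2:h
7(k) covers 6:h
8(j) covers 3:j
9(j) covers 8:j
floor of heap: 0:k, 1:j, 4:i
completions by unplaced set U, small U first (add the entries for U minus each lowest piece of U):
  |U|=1: {5}:1  {7}:1  {9}:1
  |U|=2: {4,5}:1  {5,7}:2  {5,9}:2  {6,7}:1  {7,9}:2  {8,9}:1
  |U|=3: {2,6,7}:1  {3,8,9}:1  {4,5,7}:3  {4,5,9}:3  {5,6,7}:3  {5,7,9}:6  {5,8,9}:3  {6,7,9}:3  {7,8,9}:3
  |U|=4: {0,2,6,7}:1  {1,3,8,9}:1  {2,5,6,7}:4  {2,6,7,9}:4  {3,5,8,9}:4  {3,7,8,9}:4  {4,5,6,7}:6  {4,5,7,9}:12  {4,5,8,9}:6  {5,6,7,9}:12  {5,7,8,9}:12  {6,7,8,9}:6
  |U|=5: {0,2,5,6,7}:5  {0,2,6,7,9}:5  {1,3,5,8,9}:5  {1,3,7,8,9}:5  {2,4,5,6,7}:10  {2,5,6,7,9}:20  {2,6,7,8,9}:10  {3,4,5,8,9}:10  {3,5,7,8,9}:20  {3,6,7,8,9}:10  {4,5,6,7,9}:30  {4,5,7,8,9}:30  {5,6,7,8,9}:30
  |U|=6: {0,2,4,5,6,7}:15  {0,2,5,6,7,9}:30  {0,2,6,7,8,9}:15  {1,3,4,5,8,9}:15  {1,3,5,7,8,9}:30  {1,3,6,7,8,9}:15  {2,3,6,7,8,9}:20  {2,4,5,6,7,9}:60  {2,5,6,7,8,9}:60  {3,4,5,7,8,9}:60  {3,5,6,7,8,9}:60  {4,5,6,7,8,9}:90
  |U|=7: {0,2,3,6,7,8,9}:35  {0,2,4,5,6,7,9}:105  {0,2,5,6,7,8,9}:105  {1,2,3,6,7,8,9}:35  {1,3,4,5,7,8,9}:105  {1,3,5,6,7,8,9}:105  {2,3,5,6,7,8,9}:140  {2,4,5,6,7,8,9}:210  {3,4,5,6,7,8,9}:210
  |U|=8: {0,1,2,3,6,7,8,9}:70  {0,2,3,5,6,7,8,9}:280  {0,2,4,5,6,7,8,9}:420  {1,2,3,5,6,7,8,9}:280  {1,3,4,5,6,7,8,9}:420  {2,3,4,5,6,7,8,9}:560
  start at 0(k): 1260
  start at 1(j): 1260
  start at 4(i): 630
sum over floor = 3150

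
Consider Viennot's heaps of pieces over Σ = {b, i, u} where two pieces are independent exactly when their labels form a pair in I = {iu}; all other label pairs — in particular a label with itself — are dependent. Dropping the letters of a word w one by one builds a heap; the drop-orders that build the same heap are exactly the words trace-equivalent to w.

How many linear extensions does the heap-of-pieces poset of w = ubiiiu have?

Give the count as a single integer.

piece 0:u — minimal
piece 1:b rests on {0:u}
piece 2:i rests on {1:b}
piece 3:i rests on {2:i}
piece 4:i rests on {3:i}
piece 5:u rests on {1:b}
minimal pieces: {0:u}
ways to finish when only these pieces remain (= sum over removing one remaining piece with nothing left below it):
  1 left: {4}→1  {5}→1
  2 left: {3,4}→1  {4,5}→2
  3 left: {2,3,4}→1  {3,4,5}→3
  4 left: {2,3,4,5}→4
  placing 0:u first → 4 extensions

4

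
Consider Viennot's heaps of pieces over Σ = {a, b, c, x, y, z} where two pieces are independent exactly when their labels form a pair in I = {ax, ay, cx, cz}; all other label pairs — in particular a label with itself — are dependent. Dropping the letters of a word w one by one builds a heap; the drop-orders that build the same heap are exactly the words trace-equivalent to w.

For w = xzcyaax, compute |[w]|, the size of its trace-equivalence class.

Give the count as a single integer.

18

0(x) covers ∅
1(z) covers 0:x
2(c) covers ∅
3(y) covers 1:z, 2:c
4(a) covers 1:z, 2:c
5(a) covers 4:a
6(x) covers 3:y
floor of heap: 0:x, 2:c
completions by unplaced set U, small U first (add the entries for U minus each lowest piece of U):
  |U|=1: {5}:1  {6}:1
  |U|=2: {3,6}:1  {4,5}:1  {5,6}:2
  |U|=3: {3,5,6}:3  {4,5,6}:3
  |U|=4: {3,4,5,6}:6
  |U|=5: {1,3,4,5,6}:6  {2,3,4,5,6}:6
  start at 0(x): 12
  start at 2(c): 6
sum over floor = 18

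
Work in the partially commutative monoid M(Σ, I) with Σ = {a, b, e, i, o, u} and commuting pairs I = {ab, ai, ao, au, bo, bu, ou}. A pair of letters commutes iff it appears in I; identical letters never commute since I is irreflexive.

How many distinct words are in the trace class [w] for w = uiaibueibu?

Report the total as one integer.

24

#0=u has no predecessor
#1=i depends on [0:u]
#2=a has no predecessor
#3=i depends on [1:i]
#4=b depends on [3:i]
#5=u depends on [3:i]
#6=e depends on [2:a, 4:b, 5:u]
#7=i depends on [6:e]
#8=b depends on [7:i]
#9=u depends on [7:i]
sources: [0:u, 2:a]
N(rest) = Σ N(rest − s) over sources s of rest; N(one piece) = 1:
  size 1 → [8]=1  [9]=1
  size 2 → [8,9]=2
  size 3 → [7,8,9]=2
  size 4 → [6,7,8,9]=2
  size 5 → [2,6,7,8,9]=2  [4,6,7,8,9]=2  [5,6,7,8,9]=2
  size 6 → [2,4,6,7,8,9]=4  [2,5,6,7,8,9]=4  [4,5,6,7,8,9]=4
  size 7 → [2,4,5,6,7,8,9]=12  [3,4,5,6,7,8,9]=4
  size 8 → [1,3,4,5,6,7,8,9]=4  [2,3,4,5,6,7,8,9]=16
  first=0(u) contributes 20
  first=2(a) contributes 4
|[w]| = 24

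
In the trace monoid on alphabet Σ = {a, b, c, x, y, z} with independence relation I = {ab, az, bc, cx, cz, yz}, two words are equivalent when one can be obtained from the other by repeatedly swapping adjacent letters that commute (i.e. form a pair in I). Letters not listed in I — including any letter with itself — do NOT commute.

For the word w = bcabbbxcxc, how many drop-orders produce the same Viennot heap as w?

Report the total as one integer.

drop 0:b onto floor
drop 1:c onto floor
drop 2:a onto {1:c}
drop 3:b onto {0:b}
drop 4:b onto {3:b}
drop 5:b onto {4:b}
drop 6:x onto {2:a, 5:b}
drop 7:c onto {2:a}
drop 8:x onto {6:x}
drop 9:c onto {7:c}
ground layer = {0:b, 1:c}
drop-orders for the pieces not yet dropped (sum over which currently-grounded one goes next):
  1 to go: {8} 1  {9} 1
  2 to go: {6,8} 1  {7,9} 1  {8,9} 2
  3 to go: {5,6,8} 1  {6,8,9} 3  {7,8,9} 3
  4 to go: {4,5,6,8} 1  {5,6,8,9} 4  {6,7,8,9} 6
  5 to go: {2,6,7,8,9} 6  {3,4,5,6,8} 1  {4,5,6,8,9} 5  {5,6,7,8,9} 10
  6 to go: {0,3,4,5,6,8} 1  {1,2,6,7,8,9} 6  {2,5,6,7,8,9} 16  {3,4,5,6,8,9} 6  {4,5,6,7,8,9} 15
  7 to go: {0,3,4,5,6,8,9} 7  {1,2,5,6,7,8,9} 22  {2,4,5,6,7,8,9} 31  {3,4,5,6,7,8,9} 21
  8 to go: {0,3,4,5,6,7,8,9} 28  {1,2,4,5,6,7,8,9} 53  {2,3,4,5,6,7,8,9} 52
  if 0:b drops first: 105 orders
  if 1:c drops first: 80 orders
heap linearizations: 185

185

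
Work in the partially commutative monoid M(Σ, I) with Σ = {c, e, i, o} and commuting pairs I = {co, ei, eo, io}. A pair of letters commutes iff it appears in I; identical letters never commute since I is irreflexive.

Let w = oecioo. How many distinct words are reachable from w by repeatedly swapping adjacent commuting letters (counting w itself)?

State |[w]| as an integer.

20

piece 0:o — minimal
piece 1:e — minimal
piece 2:c rests on {1:e}
piece 3:i rests on {2:c}
piece 4:o rests on {0:o}
piece 5:o rests on {4:o}
minimal pieces: {0:o, 1:e}
ways to finish when only these pieces remain (= sum over removing one remaining piece with nothing left below it):
  1 left: {3}→1  {5}→1
  2 left: {2,3}→1  {3,5}→2  {4,5}→1
  3 left: {0,4,5}→1  {1,2,3}→1  {2,3,5}→3  {3,4,5}→3
  4 left: {0,3,4,5}→4  {1,2,3,5}→4  {2,3,4,5}→6
  placing 0:o first → 10 extensions
  placing 1:e first → 10 extensions
total linear extensions = 20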